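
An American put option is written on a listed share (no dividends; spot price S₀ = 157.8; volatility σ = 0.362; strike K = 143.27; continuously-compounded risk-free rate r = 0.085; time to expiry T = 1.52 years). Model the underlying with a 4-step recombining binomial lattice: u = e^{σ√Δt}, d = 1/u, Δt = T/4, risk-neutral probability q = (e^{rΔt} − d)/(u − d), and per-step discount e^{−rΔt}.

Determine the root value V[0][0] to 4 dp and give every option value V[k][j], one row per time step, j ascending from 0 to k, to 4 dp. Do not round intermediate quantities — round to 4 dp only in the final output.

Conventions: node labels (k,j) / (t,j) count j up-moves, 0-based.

Δt=0.38000, u=1.25001, d=0.79999, q=0.51739, disc=e^(-rΔt)=0.96822
k=4 terminal: V=max(K-S,0) → 78.6372 42.2797 0.0000 0.0000 0.0000
k=3: j=0 S=80.7916 intr=62.4784 cont=57.9247 V=62.4784[EX]; j=1 S=126.2390 intr=17.0310 cont=19.7561 V=19.7561[hold]; j=2 S=197.2516 intr=0.0000 cont=0.0000 V=0.0000[hold]; j=3 S=308.2107 intr=0.0000 cont=0.0000 V=0.0000[hold]
k=2: j=0 S=100.9903 intr=42.2797 cont=39.0911 V=42.2797[EX]; j=1 S=157.8000 intr=0.0000 cont=9.2315 V=9.2315[hold]; j=2 S=246.5666 intr=0.0000 cont=0.0000 V=0.0000[hold]
k=1: j=0 S=126.2390 intr=17.0310 cont=24.3805 V=24.3805[hold]; j=1 S=197.2516 intr=0.0000 cont=4.3136 V=4.3136[hold]
k=0: j=0 S=157.8000 intr=0.0000 cont=13.5532 V=13.5532[hold]

price = 13.5532
tree:
13.5532
24.3805 4.3136
42.2797 9.2315 0.0000
62.4784 19.7561 0.0000 0.0000
78.6372 42.2797 0.0000 0.0000 0.0000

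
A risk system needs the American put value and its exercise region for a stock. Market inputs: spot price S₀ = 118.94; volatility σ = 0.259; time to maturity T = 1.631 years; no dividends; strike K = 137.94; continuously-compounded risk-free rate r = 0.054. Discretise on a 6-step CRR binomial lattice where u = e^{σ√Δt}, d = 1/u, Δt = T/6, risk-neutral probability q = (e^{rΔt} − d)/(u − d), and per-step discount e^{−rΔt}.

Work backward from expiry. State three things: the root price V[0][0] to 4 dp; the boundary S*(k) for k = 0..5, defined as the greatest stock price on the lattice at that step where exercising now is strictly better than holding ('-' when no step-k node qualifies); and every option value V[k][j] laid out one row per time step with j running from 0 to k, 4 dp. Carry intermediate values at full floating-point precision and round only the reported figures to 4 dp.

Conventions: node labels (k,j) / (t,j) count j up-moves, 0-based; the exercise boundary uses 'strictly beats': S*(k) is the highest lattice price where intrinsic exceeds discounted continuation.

price = 23.1962
boundary = - 103.9160 90.7897 103.9160 90.7897 103.9160
tree:
23.1962
34.0240 13.8949
47.1503 22.1889 6.6602
58.6185 34.0240 11.9325 1.9997
68.6380 47.1503 20.6686 4.2354 0.0000
77.3920 58.6185 34.0240 8.9706 0.0000 0.0000
85.0402 68.6380 47.1503 19.0000 0.0000 0.0000 0.0000

params: Δt=0.27183 u=1.14458 d=0.87368 q=0.52088 e^(-rΔt)=0.98543
t_6 payoffs: 85.0402 68.6380 47.1503 19.0000 0.0000 0.0000 0.0000
t_5: node(5,0) S=60.5480 payoff=77.3920 vs cont=75.3819 → 77.3920 [stop]  node(5,1) S=79.3215 payoff=58.6185 vs cont=56.6084 → 58.6185 [stop]  node(5,2) S=103.9160 payoff=34.0240 vs cont=32.0140 → 34.0240 [stop]  node(5,3) S=136.1362 payoff=1.8038 vs cont=8.9706 → 8.9706 [wait]  node(5,4) S=178.3466 payoff=0.0000 vs cont=0.0000 → 0.0000 [wait]  node(5,5) S=233.6447 payoff=0.0000 vs cont=0.0000 → 0.0000 [wait]  ⇒ S*(5)=103.9160
t_4: node(4,0) S=69.3020 payoff=68.6380 vs cont=66.6280 → 68.6380 [stop]  node(4,1) S=90.7897 payoff=47.1503 vs cont=45.1402 → 47.1503 [stop]  node(4,2) S=118.9400 payoff=19.0000 vs cont=20.6686 → 20.6686 [wait]  node(4,3) S=155.8185 payoff=0.0000 vs cont=4.2354 → 4.2354 [wait]  node(4,4) S=204.1316 payoff=0.0000 vs cont=0.0000 → 0.0000 [wait]  ⇒ S*(4)=90.7897
t_3: node(3,0) S=79.3215 payoff=58.6185 vs cont=56.6084 → 58.6185 [stop]  node(3,1) S=103.9160 payoff=34.0240 vs cont=32.8705 → 34.0240 [stop]  node(3,2) S=136.1362 payoff=1.8038 vs cont=11.9325 → 11.9325 [wait]  node(3,3) S=178.3466 payoff=0.0000 vs cont=1.9997 → 1.9997 [wait]  ⇒ S*(3)=103.9160
t_2: node(2,0) S=90.7897 payoff=47.1503 vs cont=45.1402 → 47.1503 [stop]  node(2,1) S=118.9400 payoff=19.0000 vs cont=22.1889 → 22.1889 [wait]  node(2,2) S=155.8185 payoff=0.0000 vs cont=6.6602 → 6.6602 [wait]  ⇒ S*(2)=90.7897
t_1: node(1,0) S=103.9160 payoff=34.0240 vs cont=33.6508 → 34.0240 [stop]  node(1,1) S=136.1362 payoff=1.8038 vs cont=13.8949 → 13.8949 [wait]  ⇒ S*(1)=103.9160
t_0: node(0,0) S=118.9400 payoff=19.0000 vs cont=23.1962 → 23.1962 [wait]  ⇒ S*(0)=-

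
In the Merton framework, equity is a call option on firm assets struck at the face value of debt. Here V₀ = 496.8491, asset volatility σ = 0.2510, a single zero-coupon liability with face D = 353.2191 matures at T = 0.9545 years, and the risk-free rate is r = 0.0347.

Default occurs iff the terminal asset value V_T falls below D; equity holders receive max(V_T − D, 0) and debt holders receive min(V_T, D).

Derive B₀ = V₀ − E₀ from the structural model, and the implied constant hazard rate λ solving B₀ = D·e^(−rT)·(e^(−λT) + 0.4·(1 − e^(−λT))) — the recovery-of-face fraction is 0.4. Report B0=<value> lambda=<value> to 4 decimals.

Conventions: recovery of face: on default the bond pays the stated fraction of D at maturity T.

B0=338.9396 lambda=0.0143

Apply the equity-as-call identities (strike 353.2191, horizon 0.9545 years):
d₁ = [ln(V₀/D) + (r + σ²/2)T] / (σ√T)
   = [ln(496.8491/353.2191) + (0.0347 + 0.5·0.2510²)·0.9545] / (0.2510·√0.9545)
   = [0.341198 + 0.063188] / 0.245223 = 1.649053
d₂ = d₁ − σ√T = 1.649053 − 0.245223 = 1.403830
N(d₁) = 0.950432,  N(d₂) = 0.919815,  e^(−rT) = 0.967421
E₀ = V₀·N(d₁) − D·e^(−rT)·N(d₂)
   = 496.8491·0.950432 − 353.2191·0.967421·0.919815 = 157.909470
B₀ = V₀ − E₀ = 496.8491 − 157.909470 = 338.939630
e^(−λT) = (B₀·e^(rT)/D − 0.4)/(1 − 0.4) = (338.9396·1.033676/353.2191 − 0.4)/0.6 = 0.98647935
λ = −ln(0.98647935)/0.9545 = 0.014262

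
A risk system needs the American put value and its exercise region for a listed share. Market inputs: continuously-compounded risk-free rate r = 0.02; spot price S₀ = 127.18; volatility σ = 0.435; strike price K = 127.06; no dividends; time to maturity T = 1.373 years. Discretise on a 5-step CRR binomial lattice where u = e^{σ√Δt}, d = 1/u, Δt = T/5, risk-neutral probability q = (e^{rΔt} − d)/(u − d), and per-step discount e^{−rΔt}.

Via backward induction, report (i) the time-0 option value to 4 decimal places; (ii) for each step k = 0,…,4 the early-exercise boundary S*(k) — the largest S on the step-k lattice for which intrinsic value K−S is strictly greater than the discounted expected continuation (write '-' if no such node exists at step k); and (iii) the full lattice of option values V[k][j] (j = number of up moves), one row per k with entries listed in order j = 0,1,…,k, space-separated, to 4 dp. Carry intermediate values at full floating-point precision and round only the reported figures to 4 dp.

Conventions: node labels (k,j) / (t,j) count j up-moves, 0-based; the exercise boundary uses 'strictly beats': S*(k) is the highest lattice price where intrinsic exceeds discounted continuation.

price = 25.0774
boundary = - - - 64.1840 80.6165
tree:
25.0774
35.4574 12.9594
48.3227 20.4907 4.1036
62.8760 31.4916 7.5742 0.0000
75.9590 46.4435 13.9801 0.0000 0.0000
86.3752 62.8760 25.8039 0.0000 0.0000 0.0000

Δt=0.27460  u=1.25602  d=0.79616  q=0.45523  discount=0.99452
step 5 (expiry): payoffs max(K−S,0) = 86.3752 62.8760 25.8039 0.0000 0.0000 0.0000
step 4: (k=4,j=0): S=51.1010, K−S=75.9590, hold=75.2631 ⇒ V=75.9590 exercise | (k=4,j=1): S=80.6165, K−S=46.4435, hold=45.7476 ⇒ V=46.4435 exercise | (k=4,j=2): S=127.1800, K−S=0.0000, hold=13.9801 ⇒ V=13.9801 continue | (k=4,j=3): S=200.6382, K−S=0.0000, hold=0.0000 ⇒ V=0.0000 continue | (k=4,j=4): S=316.5253, K−S=0.0000, hold=0.0000 ⇒ V=0.0000 continue  boundary S*=80.6165
step 3: (k=3,j=0): S=64.1840, K−S=62.8760, hold=62.1801 ⇒ V=62.8760 exercise | (k=3,j=1): S=101.2561, K−S=25.8039, hold=31.4916 ⇒ V=31.4916 continue | (k=3,j=2): S=159.7409, K−S=0.0000, hold=7.5742 ⇒ V=7.5742 continue | (k=3,j=3): S=252.0061, K−S=0.0000, hold=0.0000 ⇒ V=0.0000 continue  boundary S*=64.1840
step 2: (k=2,j=0): S=80.6165, K−S=46.4435, hold=48.3227 ⇒ V=48.3227 continue | (k=2,j=1): S=127.1800, K−S=0.0000, hold=20.4907 ⇒ V=20.4907 continue | (k=2,j=2): S=200.6382, K−S=0.0000, hold=4.1036 ⇒ V=4.1036 continue  boundary S*=-
step 1: (k=1,j=0): S=101.2561, K−S=25.8039, hold=35.4574 ⇒ V=35.4574 continue | (k=1,j=1): S=159.7409, K−S=0.0000, hold=12.9594 ⇒ V=12.9594 continue  boundary S*=-
step 0: (k=0,j=0): S=127.1800, K−S=0.0000, hold=25.0774 ⇒ V=25.0774 continue  boundary S*=-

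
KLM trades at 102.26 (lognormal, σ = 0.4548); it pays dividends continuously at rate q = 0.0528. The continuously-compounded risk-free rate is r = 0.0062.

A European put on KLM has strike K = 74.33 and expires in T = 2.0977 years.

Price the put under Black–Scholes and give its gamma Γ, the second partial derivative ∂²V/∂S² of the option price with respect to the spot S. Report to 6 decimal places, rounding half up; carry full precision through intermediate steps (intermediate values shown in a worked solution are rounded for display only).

price = 13.339009
Γ = 0.004249

σ√T = 0.4548·√2.0977 = 0.658707
d₁ = (ln(S/K) + (r−q+σ²/2)T) / (σ√T) = (ln(102.26/74.33) + (0.0062−0.0528+0.4548²/2)·2.0977) / 0.658707 = (0.319004 + 0.119195) / 0.658707 = 0.665241
d₂ = d₁ − σ√T = 0.665241 − 0.658707 = 0.006534
e^{−rT} = 0.987078
e^{−qT} = 0.895155
N(−d₁) = 0.252948,  N(−d₂) = 0.497393
Put price V = K·e^{−rT}·N(−d₂) − S·e^{−qT}·N(−d₁) = 36.493529 − 23.154520 = 13.339009
φ(d₁) = (1/√(2π))·e^{−d₁²/2} = 0.319752
Γ = e^{−qT}·φ(d₁) / (S·σ·√T) = 0.004249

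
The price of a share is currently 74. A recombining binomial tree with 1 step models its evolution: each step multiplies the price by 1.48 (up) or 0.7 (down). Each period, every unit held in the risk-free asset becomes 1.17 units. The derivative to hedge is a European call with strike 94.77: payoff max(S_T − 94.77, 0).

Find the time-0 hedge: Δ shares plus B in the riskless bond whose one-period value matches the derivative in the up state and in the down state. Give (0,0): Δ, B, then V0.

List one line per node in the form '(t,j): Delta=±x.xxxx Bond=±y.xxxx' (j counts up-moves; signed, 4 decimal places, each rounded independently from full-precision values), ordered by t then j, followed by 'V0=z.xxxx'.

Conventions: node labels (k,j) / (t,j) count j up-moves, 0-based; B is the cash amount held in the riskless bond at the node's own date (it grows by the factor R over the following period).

(0,0): Delta=0.2555 Bond=-11.3138
V0=7.5964

No-arbitrage ⇒ martingale measure with p* = (R−d)/(u−d) = 0.6026.
At maturity the claim pays: V(1,0)=0.0000, V(1,1)=14.7500
Node (0,0) S=74.0000: V=(p*·14.7500+(1−p*)·0.0000)/1.17=7.5964; Δ=(14.7500−0.0000)/(109.5200−51.8000)=0.2555; B=V−Δ·S=-11.3138
As a check, the time-0 holding Δ(0,0)·S0 + B(0,0) comes to 7.5964 — exactly V0.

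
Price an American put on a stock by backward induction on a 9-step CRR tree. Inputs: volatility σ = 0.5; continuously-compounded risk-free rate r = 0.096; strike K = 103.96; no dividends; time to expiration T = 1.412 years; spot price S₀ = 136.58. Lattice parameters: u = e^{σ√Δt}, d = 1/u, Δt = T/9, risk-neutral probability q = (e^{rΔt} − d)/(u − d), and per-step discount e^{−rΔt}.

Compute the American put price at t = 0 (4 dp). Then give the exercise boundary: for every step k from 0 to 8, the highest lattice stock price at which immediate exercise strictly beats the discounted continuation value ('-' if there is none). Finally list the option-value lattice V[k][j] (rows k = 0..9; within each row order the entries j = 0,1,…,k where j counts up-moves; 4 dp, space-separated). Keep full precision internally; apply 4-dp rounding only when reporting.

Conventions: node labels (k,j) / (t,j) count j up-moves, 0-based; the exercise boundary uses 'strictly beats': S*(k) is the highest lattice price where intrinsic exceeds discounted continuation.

Δt=0.15689, u=1.21902, d=0.82033, q=0.48871, disc=e^(-rΔt)=0.98505
k=9 terminal: V=max(K-S,0) → 80.9829 69.8159 53.2217 28.5626 0.0000 0.0000 0.0000 0.0000 0.0000 0.0000
k=8: j=0 S=28.0095 intr=75.9505 cont=74.3965 V=75.9505[EX]; j=1 S=41.6222 intr=62.3378 cont=60.7837 V=62.3378[EX]; j=2 S=61.8509 intr=42.1091 cont=40.5551 V=42.1091[EX]; j=3 S=91.9108 intr=12.0492 cont=14.3854 V=14.3854[hold]; j=4 S=136.5800 intr=0.0000 cont=0.0000 V=0.0000[hold]; j=5 S=202.9587 intr=0.0000 cont=0.0000 V=0.0000[hold]; j=6 S=301.5979 intr=0.0000 cont=0.0000 V=0.0000[hold]; j=7 S=448.1763 intr=0.0000 cont=0.0000 V=0.0000[hold]; j=8 S=665.9926 intr=0.0000 cont=0.0000 V=0.0000[hold]  S*(8)=61.8509
k=7: j=0 S=34.1441 intr=69.8159 cont=68.2619 V=69.8159[EX]; j=1 S=50.7383 intr=53.2217 cont=51.6677 V=53.2217[EX]; j=2 S=75.3974 intr=28.5626 cont=28.1332 V=28.5626[EX]; j=3 S=112.0410 intr=0.0000 cont=7.2451 V=7.2451[hold]; j=4 S=166.4935 intr=0.0000 cont=0.0000 V=0.0000[hold]; j=5 S=247.4104 intr=0.0000 cont=0.0000 V=0.0000[hold]; j=6 S=367.6534 intr=0.0000 cont=0.0000 V=0.0000[hold]; j=7 S=546.3351 intr=0.0000 cont=0.0000 V=0.0000[hold]  S*(7)=75.3974
k=6: j=0 S=41.6222 intr=62.3378 cont=60.7837 V=62.3378[EX]; j=1 S=61.8509 intr=42.1091 cont=40.5551 V=42.1091[EX]; j=2 S=91.9108 intr=12.0492 cont=17.8732 V=17.8732[hold]; j=3 S=136.5800 intr=0.0000 cont=3.6490 V=3.6490[hold]; j=4 S=202.9587 intr=0.0000 cont=0.0000 V=0.0000[hold]; j=5 S=301.5979 intr=0.0000 cont=0.0000 V=0.0000[hold]; j=6 S=448.1763 intr=0.0000 cont=0.0000 V=0.0000[hold]  S*(6)=61.8509
k=5: j=0 S=50.7383 intr=53.2217 cont=51.6677 V=53.2217[EX]; j=1 S=75.3974 intr=28.5626 cont=29.8123 V=29.8123[hold]; j=2 S=112.0410 intr=0.0000 cont=10.7584 V=10.7584[hold]; j=3 S=166.4935 intr=0.0000 cont=1.8378 V=1.8378[hold]; j=4 S=247.4104 intr=0.0000 cont=0.0000 V=0.0000[hold]; j=5 S=367.6534 intr=0.0000 cont=0.0000 V=0.0000[hold]  S*(5)=50.7383
k=4: j=0 S=61.8509 intr=42.1091 cont=41.1567 V=42.1091[EX]; j=1 S=91.9108 intr=12.0492 cont=20.1940 V=20.1940[hold]; j=2 S=136.5800 intr=0.0000 cont=6.3031 V=6.3031[hold]; j=3 S=202.9587 intr=0.0000 cont=0.9256 V=0.9256[hold]; j=4 S=301.5979 intr=0.0000 cont=0.0000 V=0.0000[hold]  S*(4)=61.8509
k=3: j=0 S=75.3974 intr=28.5626 cont=30.9295 V=30.9295[hold]; j=1 S=112.0410 intr=0.0000 cont=13.2049 V=13.2049[hold]; j=2 S=166.4935 intr=0.0000 cont=3.6201 V=3.6201[hold]; j=3 S=247.4104 intr=0.0000 cont=0.4662 V=0.4662[hold]  S*(3)=-
k=2: j=0 S=91.9108 intr=12.0492 cont=21.9344 V=21.9344[hold]; j=1 S=136.5800 intr=0.0000 cont=8.3933 V=8.3933[hold]; j=2 S=202.9587 intr=0.0000 cont=2.0477 V=2.0477[hold]  S*(2)=-
k=1: j=0 S=112.0410 intr=0.0000 cont=15.0878 V=15.0878[hold]; j=1 S=166.4935 intr=0.0000 cont=5.2130 V=5.2130[hold]  S*(1)=-
k=0: j=0 S=136.5800 intr=0.0000 cont=10.1084 V=10.1084[hold]  S*(0)=-

price = 10.1084
boundary = - - - - 61.8509 50.7383 61.8509 75.3974 61.8509
tree:
10.1084
15.0878 5.2130
21.9344 8.3933 2.0477
30.9295 13.2049 3.6201 0.4662
42.1091 20.1940 6.3031 0.9256 0.0000
53.2217 29.8123 10.7584 1.8378 0.0000 0.0000
62.3378 42.1091 17.8732 3.6490 0.0000 0.0000 0.0000
69.8159 53.2217 28.5626 7.2451 0.0000 0.0000 0.0000 0.0000
75.9505 62.3378 42.1091 14.3854 0.0000 0.0000 0.0000 0.0000 0.0000
80.9829 69.8159 53.2217 28.5626 0.0000 0.0000 0.0000 0.0000 0.0000 0.0000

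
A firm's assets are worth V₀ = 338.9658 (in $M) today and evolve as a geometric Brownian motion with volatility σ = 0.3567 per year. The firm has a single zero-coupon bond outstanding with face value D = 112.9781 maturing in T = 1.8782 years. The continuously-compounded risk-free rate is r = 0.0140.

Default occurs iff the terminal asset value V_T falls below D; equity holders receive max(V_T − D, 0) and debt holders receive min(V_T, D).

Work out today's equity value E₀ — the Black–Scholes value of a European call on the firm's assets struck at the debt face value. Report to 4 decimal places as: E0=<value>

Equity is a call on the firm's assets struck at D = 112.9781:
d₁ = [ln(V₀/D) + (r + σ²/2)T] / (σ√T)
   = [ln(338.9658/112.9781) + (0.0140 + 0.5·0.3567²)·1.8782] / (0.3567·√1.8782)
   = [1.098705 + 0.145781] / 0.488848 = 2.545752
d₂ = d₁ − σ√T = 2.545752 − 0.488848 = 2.056904
N(d₁) = 0.994548,  N(d₂) = 0.980152,  e^(−rT) = 0.974048
E₀ = V₀·N(d₁) − D·e^(−rT)·N(d₂)
   = 338.9658·0.994548 − 112.9781·0.974048·0.980152 = 229.255799

E0=229.2558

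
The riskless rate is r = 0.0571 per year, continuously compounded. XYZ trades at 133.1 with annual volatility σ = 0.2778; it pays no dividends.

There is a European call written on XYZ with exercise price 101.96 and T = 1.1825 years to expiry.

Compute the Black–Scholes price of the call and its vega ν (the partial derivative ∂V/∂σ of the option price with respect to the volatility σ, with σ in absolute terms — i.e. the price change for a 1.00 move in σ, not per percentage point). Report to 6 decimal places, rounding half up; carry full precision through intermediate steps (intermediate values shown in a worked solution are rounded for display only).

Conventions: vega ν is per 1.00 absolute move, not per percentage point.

σ√T = 0.2778·√1.1825 = 0.302088
d₁ = (ln(S/K) + (r+σ²/2)T) / (σ√T) = (ln(133.1/101.96) + (0.0571+0.2778²/2)·1.1825) / 0.302088 = (0.266520 + 0.113149) / 0.302088 = 1.256819
d₂ = d₁ − σ√T = 1.256819 − 0.302088 = 0.954731
e^{−rT} = 0.934708
N(d₁) = 0.895590,  N(d₂) = 0.830143
Call price V = S·N(d₁) − K·e^{−rT}·N(d₂) = 119.203081 − 79.115024 = 40.088057
φ(d₁) = (1/√(2π))·e^{−d₁²/2} = 0.181095
ν = S·φ(d₁)·√T = 26.211041

price = 40.088057
ν = 26.211041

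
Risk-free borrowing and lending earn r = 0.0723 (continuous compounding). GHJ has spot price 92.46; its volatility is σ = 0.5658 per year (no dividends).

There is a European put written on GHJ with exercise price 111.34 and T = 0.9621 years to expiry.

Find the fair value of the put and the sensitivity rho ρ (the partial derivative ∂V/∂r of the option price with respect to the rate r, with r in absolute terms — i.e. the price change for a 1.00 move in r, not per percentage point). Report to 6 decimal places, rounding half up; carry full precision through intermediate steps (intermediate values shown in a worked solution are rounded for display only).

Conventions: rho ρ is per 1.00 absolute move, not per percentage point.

price = 27.612721
ρ = -68.632266

σ√T = 0.5658·√0.9621 = 0.554975
d₁ = (ln(S/K) + (r+σ²/2)T) / (σ√T) = (ln(92.46/111.34) + (0.0723+0.5658²/2)·0.9621) / 0.554975 = (-0.185812 + 0.223558) / 0.554975 = 0.068013
d₂ = d₁ − σ√T = 0.068013 − 0.554975 = -0.486961
e^{−rT} = 0.932804
N(−d₁) = 0.472887,  N(−d₂) = 0.686857
Put price V = K·e^{−rT}·N(−d₂) − S·N(−d₁) = 71.335897 − 43.723175 = 27.612721
ρ = −K·T·e^{−rT}·N(−d₂) = -68.632266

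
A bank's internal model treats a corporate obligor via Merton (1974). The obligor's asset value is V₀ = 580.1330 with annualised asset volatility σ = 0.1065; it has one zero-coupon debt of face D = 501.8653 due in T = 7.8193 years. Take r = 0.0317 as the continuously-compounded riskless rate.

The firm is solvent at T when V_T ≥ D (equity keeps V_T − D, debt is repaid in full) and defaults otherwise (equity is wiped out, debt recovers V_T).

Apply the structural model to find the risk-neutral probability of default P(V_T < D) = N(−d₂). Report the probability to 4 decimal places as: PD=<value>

Equity is a call on the firm's assets struck at D = 501.8653:
d₁ = [ln(V₀/D) + (r + σ²/2)T] / (σ√T)
   = [ln(580.1330/501.8653) + (0.0317 + 0.5·0.1065²)·7.8193] / (0.1065·√7.8193)
   = [0.144926 + 0.292216] / 0.297806 = 1.467874
d₂ = d₁ − σ√T = 1.467874 − 0.297806 = 1.170068
risk-neutral PD = N(−d₂) = N(-1.170068) = 0.120987

PD=0.1210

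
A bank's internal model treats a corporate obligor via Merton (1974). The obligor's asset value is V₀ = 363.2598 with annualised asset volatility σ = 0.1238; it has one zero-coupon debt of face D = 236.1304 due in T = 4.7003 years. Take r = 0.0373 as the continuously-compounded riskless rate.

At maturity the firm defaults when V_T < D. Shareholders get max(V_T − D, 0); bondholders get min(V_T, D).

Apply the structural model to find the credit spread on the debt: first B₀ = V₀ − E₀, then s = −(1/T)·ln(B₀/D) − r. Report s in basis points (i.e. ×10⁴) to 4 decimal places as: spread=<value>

spread=3.1780

Work the structural quantities from V₀ = 363.2598 against face 236.1304:
d₁ = [ln(V₀/D) + (r + σ²/2)T] / (σ√T)
   = [ln(363.2598/236.1304) + (0.0373 + 0.5·0.1238²)·4.7003] / (0.1238·√4.7003)
   = [0.430734 + 0.211341] / 0.268401 = 2.392226
d₂ = d₁ − σ√T = 2.392226 − 0.268401 = 2.123825
N(d₁) = 0.991627,  N(d₂) = 0.983158,  e^(−rT) = 0.839187
E₀ = V₀·N(d₁) − D·e^(−rT)·N(d₂)
   = 363.2598·0.991627 − 236.1304·0.839187·0.983158 = 165.397909
B₀ = V₀ − E₀ = 363.2598 − 165.397909 = 197.861891
spread = −(1/T)·ln(B₀/D) − r = −(1/4.7003)·ln(197.861891/236.1304) − 0.0373 = 0.00031780
in basis points: 0.00031780 × 10⁴ = 3.1780 bp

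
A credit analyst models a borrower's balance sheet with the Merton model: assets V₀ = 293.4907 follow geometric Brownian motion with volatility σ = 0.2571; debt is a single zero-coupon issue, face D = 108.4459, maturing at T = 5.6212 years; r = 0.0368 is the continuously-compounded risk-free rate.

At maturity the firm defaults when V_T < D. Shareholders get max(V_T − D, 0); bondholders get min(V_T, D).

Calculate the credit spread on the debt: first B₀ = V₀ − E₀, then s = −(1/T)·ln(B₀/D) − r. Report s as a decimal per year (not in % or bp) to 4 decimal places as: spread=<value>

Equity is a call on the firm's assets struck at D = 108.4459:
d₁ = [ln(V₀/D) + (r + σ²/2)T] / (σ√T)
   = [ln(293.4907/108.4459) + (0.0368 + 0.5·0.2571²)·5.6212] / (0.2571·√5.6212)
   = [0.995595 + 0.392642] / 0.609560 = 2.277440
d₂ = d₁ − σ√T = 2.277440 − 0.609560 = 1.667879
N(d₁) = 0.988620,  N(d₂) = 0.952330,  e^(−rT) = 0.813133
E₀ = V₀·N(d₁) − D·e^(−rT)·N(d₂)
   = 293.4907·0.988620 − 108.4459·0.813133·0.952330 = 206.173372
B₀ = V₀ − E₀ = 293.4907 − 206.173372 = 87.317328
spread = −(1/T)·ln(B₀/D) − r = −(1/5.6212)·ln(87.317328/108.4459) − 0.0368 = 0.00175093

spread=0.0018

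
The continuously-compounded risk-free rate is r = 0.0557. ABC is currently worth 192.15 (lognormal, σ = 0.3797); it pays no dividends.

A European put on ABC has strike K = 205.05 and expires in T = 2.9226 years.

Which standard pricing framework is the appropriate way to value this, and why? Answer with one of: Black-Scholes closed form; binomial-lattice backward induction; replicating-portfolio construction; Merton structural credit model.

Key observation: with ABC following a GBM at constant σ and r, the European put struck at 205.05 prices in closed form — nothing here needs a stepwise model or a balance sheet.

framework: Black-Scholes closed form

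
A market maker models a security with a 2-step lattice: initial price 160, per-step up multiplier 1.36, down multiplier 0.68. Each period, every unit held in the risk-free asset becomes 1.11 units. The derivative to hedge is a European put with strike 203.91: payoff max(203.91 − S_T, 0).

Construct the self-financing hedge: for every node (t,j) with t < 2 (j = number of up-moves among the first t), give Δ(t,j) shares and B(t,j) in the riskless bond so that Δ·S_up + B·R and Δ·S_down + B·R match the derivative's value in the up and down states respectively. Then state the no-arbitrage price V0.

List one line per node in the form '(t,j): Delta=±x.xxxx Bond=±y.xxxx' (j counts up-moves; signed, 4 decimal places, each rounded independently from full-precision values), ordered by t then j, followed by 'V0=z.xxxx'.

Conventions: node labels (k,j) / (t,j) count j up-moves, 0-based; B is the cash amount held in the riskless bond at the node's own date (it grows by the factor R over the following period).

Risk-neutral probability p* = (R−d)/(u−d) = (1.11−0.68)/(1.36−0.68) = 0.6324.
Expiry values: V(2,0)=129.9260, V(2,1)=55.9420, V(2,2)=0.0000
(1,0): S=108.8000. Δ = (V_up−V_dn)/(S_up−S_dn) = (55.9420−129.9260)/(147.9680−73.9840) = -1.0000. V = [p*·55.9420 + (1−p*)·129.9260]/1.11 = 74.9027. B = V − Δ·S = 183.7027.
(1,1): S=217.6000. Δ = (V_up−V_dn)/(S_up−S_dn) = (0.0000−55.9420)/(295.9360−147.9680) = -0.3781. V = [p*·0.0000 + (1−p*)·55.9420]/1.11 = 18.5287. B = V − Δ·S = 100.7964.
(0,0): S=160.0000. Δ = (V_up−V_dn)/(S_up−S_dn) = (18.5287−74.9027)/(217.6000−108.8000) = -0.5181. V = [p*·18.5287 + (1−p*)·74.9027]/1.11 = 35.3644. B = V − Δ·S = 118.2673.
As a check, the time-0 holding Δ(0,0)·S0 + B(0,0) comes to 35.3644 — exactly V0.

(0,0): Delta=-0.5181 Bond=118.2673
(1,0): Delta=-1.0000 Bond=183.7027
(1,1): Delta=-0.3781 Bond=100.7964
V0=35.3644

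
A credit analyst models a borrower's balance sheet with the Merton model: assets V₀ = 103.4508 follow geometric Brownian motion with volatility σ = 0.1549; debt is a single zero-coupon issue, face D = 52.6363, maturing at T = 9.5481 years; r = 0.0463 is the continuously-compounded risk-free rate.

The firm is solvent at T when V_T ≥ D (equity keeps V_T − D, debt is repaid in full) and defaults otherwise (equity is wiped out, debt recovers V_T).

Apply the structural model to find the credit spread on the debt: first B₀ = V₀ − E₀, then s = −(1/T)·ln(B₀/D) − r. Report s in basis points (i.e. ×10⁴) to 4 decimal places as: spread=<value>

spread=2.8299

Work the structural quantities from V₀ = 103.4508 against face 52.6363:
d₁ = [ln(V₀/D) + (r + σ²/2)T] / (σ√T)
   = [ln(103.4508/52.6363) + (0.0463 + 0.5·0.1549²)·9.5481] / (0.1549·√9.5481)
   = [0.675690 + 0.556626] / 0.478641 = 2.574614
d₂ = d₁ − σ√T = 2.574614 − 0.478641 = 2.095973
N(d₁) = 0.994982,  N(d₂) = 0.981958,  e^(−rT) = 0.642700
E₀ = V₀·N(d₁) − D·e^(−rT)·N(d₂)
   = 103.4508·0.994982 − 52.6363·0.642700·0.981958 = 69.712728
B₀ = V₀ − E₀ = 103.4508 − 69.712728 = 33.738072
spread = −(1/T)·ln(B₀/D) − r = −(1/9.5481)·ln(33.738072/52.6363) − 0.0463 = 0.00028299
in basis points: 0.00028299 × 10⁴ = 2.8299 bp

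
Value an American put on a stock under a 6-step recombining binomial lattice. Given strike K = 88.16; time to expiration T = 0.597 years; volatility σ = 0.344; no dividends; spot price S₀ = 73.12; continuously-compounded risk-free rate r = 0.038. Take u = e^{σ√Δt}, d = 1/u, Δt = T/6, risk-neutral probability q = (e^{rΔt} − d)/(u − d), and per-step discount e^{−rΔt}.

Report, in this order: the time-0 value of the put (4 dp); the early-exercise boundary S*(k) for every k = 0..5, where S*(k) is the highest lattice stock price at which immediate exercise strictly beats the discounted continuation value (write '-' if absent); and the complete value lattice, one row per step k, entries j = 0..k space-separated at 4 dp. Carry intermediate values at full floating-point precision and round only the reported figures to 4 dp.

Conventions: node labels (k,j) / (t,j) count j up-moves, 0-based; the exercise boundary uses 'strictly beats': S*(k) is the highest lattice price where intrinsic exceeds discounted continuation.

price = 16.9574
boundary = - - 58.8553 65.6011 58.8553 65.6011
tree:
16.9574
22.7664 11.0500
29.3047 16.1458 5.8383
35.3568 22.5589 9.6042 1.9689
40.7866 29.3047 15.1847 3.8776 0.0000
45.6580 35.3568 22.5589 7.6367 0.0000 0.0000
50.0285 40.7866 29.3047 15.0400 0.0000 0.0000 0.0000

Δt=0.09950, u=1.11462, d=0.89717, q=0.49032, disc=e^(-rΔt)=0.99623
k=6 terminal: V=max(K-S,0) → 50.0285 40.7866 29.3047 15.0400 0.0000 0.0000 0.0000
k=5: j=0 S=42.5020 intr=45.6580 cont=45.3253 V=45.6580[EX]; j=1 S=52.8032 intr=35.3568 cont=35.0241 V=35.3568[EX]; j=2 S=65.6011 intr=22.5589 cont=22.2262 V=22.5589[EX]; j=3 S=81.5007 intr=6.6593 cont=7.6367 V=7.6367[hold]; j=4 S=101.2540 intr=0.0000 cont=0.0000 V=0.0000[hold]; j=5 S=125.7948 intr=0.0000 cont=0.0000 V=0.0000[hold]  S*(5)=65.6011
k=4: j=0 S=47.3734 intr=40.7866 cont=40.4539 V=40.7866[EX]; j=1 S=58.8553 intr=29.3047 cont=28.9720 V=29.3047[EX]; j=2 S=73.1200 intr=15.0400 cont=15.1847 V=15.1847[hold]; j=3 S=90.8420 intr=0.0000 cont=3.8776 V=3.8776[hold]; j=4 S=112.8593 intr=0.0000 cont=0.0000 V=0.0000[hold]  S*(4)=58.8553
k=3: j=0 S=52.8032 intr=35.3568 cont=35.0241 V=35.3568[EX]; j=1 S=65.6011 intr=22.5589 cont=22.2969 V=22.5589[EX]; j=2 S=81.5007 intr=6.6593 cont=9.6042 V=9.6042[hold]; j=3 S=101.2540 intr=0.0000 cont=1.9689 V=1.9689[hold]  S*(3)=65.6011
k=2: j=0 S=58.8553 intr=29.3047 cont=28.9720 V=29.3047[EX]; j=1 S=73.1200 intr=15.0400 cont=16.1458 V=16.1458[hold]; j=2 S=90.8420 intr=0.0000 cont=5.8383 V=5.8383[hold]  S*(2)=58.8553
k=1: j=0 S=65.6011 intr=22.5589 cont=22.7664 V=22.7664[hold]; j=1 S=81.5007 intr=6.6593 cont=11.0500 V=11.0500[hold]  S*(1)=-
k=0: j=0 S=73.1200 intr=15.0400 cont=16.9574 V=16.9574[hold]  S*(0)=-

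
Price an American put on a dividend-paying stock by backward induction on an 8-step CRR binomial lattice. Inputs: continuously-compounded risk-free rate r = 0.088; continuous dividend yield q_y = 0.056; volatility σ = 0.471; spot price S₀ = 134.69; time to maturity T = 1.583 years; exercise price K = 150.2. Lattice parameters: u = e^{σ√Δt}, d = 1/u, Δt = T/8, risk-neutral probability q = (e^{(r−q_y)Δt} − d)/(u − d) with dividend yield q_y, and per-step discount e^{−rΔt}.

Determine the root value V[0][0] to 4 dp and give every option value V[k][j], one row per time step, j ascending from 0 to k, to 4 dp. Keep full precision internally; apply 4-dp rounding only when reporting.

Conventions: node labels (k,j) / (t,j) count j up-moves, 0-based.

Δt=0.19787  u=1.23308  d=0.81098  q=0.46286  discount=0.98274
step 8 (expiry): payoffs max(K−S,0) = 124.9998 111.8834 91.9401 61.6166 15.5100 0.0000 0.0000 0.0000 0.0000
k=7: (k=7,j=0): S=31.0738, K−S=119.1262, hold=116.8758 ⇒ V=119.1262 exercise | (k=7,j=1): S=47.2474, K−S=102.9526, hold=100.8805 ⇒ V=102.9526 exercise | (k=7,j=2): S=71.8391, K−S=78.3609, hold=76.5598 ⇒ V=78.3609 exercise | (k=7,j=3): S=109.2305, K−S=40.9695, hold=39.5804 ⇒ V=40.9695 exercise | (k=7,j=4): S=166.0836, K−S=0.0000, hold=8.1872 ⇒ V=8.1872 continue | (k=7,j=5): S=252.5281, K−S=0.0000, hold=0.0000 ⇒ V=0.0000 continue | (k=7,j=6): S=383.9659, K−S=0.0000, hold=0.0000 ⇒ V=0.0000 continue | (k=7,j=7): S=583.8155, K−S=0.0000, hold=0.0000 ⇒ V=0.0000 continue
k=6: (k=6,j=0): S=38.3166, K−S=111.8834, hold=109.7129 ⇒ V=111.8834 exercise | (k=6,j=1): S=58.2599, K−S=91.9401, hold=89.9894 ⇒ V=91.9401 exercise | (k=6,j=2): S=88.5834, K−S=61.6166, hold=60.0000 ⇒ V=61.6166 exercise | (k=6,j=3): S=134.6900, K−S=15.5100, hold=25.3506 ⇒ V=25.3506 continue | (k=6,j=4): S=204.7945, K−S=0.0000, hold=4.3218 ⇒ V=4.3218 continue | (k=6,j=5): S=311.3875, K−S=0.0000, hold=0.0000 ⇒ V=0.0000 continue | (k=6,j=6): S=473.4610, K−S=0.0000, hold=0.0000 ⇒ V=0.0000 continue
k=5: (k=5,j=0): S=47.2474, K−S=102.9526, hold=100.8805 ⇒ V=102.9526 exercise | (k=5,j=1): S=71.8391, K−S=78.3609, hold=76.5598 ⇒ V=78.3609 exercise | (k=5,j=2): S=109.2305, K−S=40.9695, hold=44.0566 ⇒ V=44.0566 continue | (k=5,j=3): S=166.0836, K−S=0.0000, hold=15.3476 ⇒ V=15.3476 continue | (k=5,j=4): S=252.5281, K−S=0.0000, hold=2.2813 ⇒ V=2.2813 continue | (k=5,j=5): S=383.9659, K−S=0.0000, hold=0.0000 ⇒ V=0.0000 continue
k=4: (k=4,j=0): S=58.2599, K−S=91.9401, hold=89.9894 ⇒ V=91.9401 exercise | (k=4,j=1): S=88.5834, K−S=61.6166, hold=61.4042 ⇒ V=61.6166 exercise | (k=4,j=2): S=134.6900, K−S=15.5100, hold=30.2372 ⇒ V=30.2372 continue | (k=4,j=3): S=204.7945, K−S=0.0000, hold=9.1392 ⇒ V=9.1392 continue | (k=4,j=4): S=311.3875, K−S=0.0000, hold=1.2042 ⇒ V=1.2042 continue
k=3: (k=3,j=0): S=71.8391, K−S=78.3609, hold=76.5598 ⇒ V=78.3609 exercise | (k=3,j=1): S=109.2305, K−S=40.9695, hold=46.2794 ⇒ V=46.2794 continue | (k=3,j=2): S=166.0836, K−S=0.0000, hold=20.1184 ⇒ V=20.1184 continue | (k=3,j=3): S=252.5281, K−S=0.0000, hold=5.3721 ⇒ V=5.3721 continue
k=2: (k=2,j=0): S=88.5834, K−S=61.6166, hold=62.4153 ⇒ V=62.4153 continue | (k=2,j=1): S=134.6900, K−S=15.5100, hold=33.5806 ⇒ V=33.5806 continue | (k=2,j=2): S=204.7945, K−S=0.0000, hold=13.0634 ⇒ V=13.0634 continue
k=1: (k=1,j=0): S=109.2305, K−S=40.9695, hold=48.2218 ⇒ V=48.2218 continue | (k=1,j=1): S=166.0836, K−S=0.0000, hold=23.6683 ⇒ V=23.6683 continue
k=0: (k=0,j=0): S=134.6900, K−S=15.5100, hold=36.2207 ⇒ V=36.2207 continue

price = 36.2207
tree:
36.2207
48.2218 23.6683
62.4153 33.5806 13.0634
78.3609 46.2794 20.1184 5.3721
91.9401 61.6166 30.2372 9.1392 1.2042
102.9526 78.3609 44.0566 15.3476 2.2813 0.0000
111.8834 91.9401 61.6166 25.3506 4.3218 0.0000 0.0000
119.1262 102.9526 78.3609 40.9695 8.1872 0.0000 0.0000 0.0000
124.9998 111.8834 91.9401 61.6166 15.5100 0.0000 0.0000 0.0000 0.0000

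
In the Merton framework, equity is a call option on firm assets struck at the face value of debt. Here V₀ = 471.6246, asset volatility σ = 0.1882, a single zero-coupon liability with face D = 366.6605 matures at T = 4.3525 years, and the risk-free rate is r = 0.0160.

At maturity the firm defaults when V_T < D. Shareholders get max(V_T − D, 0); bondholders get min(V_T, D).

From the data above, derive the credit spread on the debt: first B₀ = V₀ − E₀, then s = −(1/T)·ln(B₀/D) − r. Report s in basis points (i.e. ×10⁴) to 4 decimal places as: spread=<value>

spread=125.1800

With assets at 471.6246 and a single debt payment of 366.6605 at 4.3525 years:
d₁ = [ln(V₀/D) + (r + σ²/2)T] / (σ√T)
   = [ln(471.6246/366.6605) + (0.0160 + 0.5·0.1882²)·4.3525] / (0.1882·√4.3525)
   = [0.251747 + 0.146721] / 0.392635 = 1.014856
d₂ = d₁ − σ√T = 1.014856 − 0.392635 = 0.622221
N(d₁) = 0.844913,  N(d₂) = 0.733102,  e^(−rT) = 0.932730
E₀ = V₀·N(d₁) − D·e^(−rT)·N(d₂)
   = 471.6246·0.844913 − 366.6605·0.932730·0.733102 = 147.764462
B₀ = V₀ − E₀ = 471.6246 − 147.764462 = 323.860138
spread = −(1/T)·ln(B₀/D) − r = −(1/4.3525)·ln(323.860138/366.6605) − 0.0160 = 0.01251800
in basis points: 0.01251800 × 10⁴ = 125.1800 bp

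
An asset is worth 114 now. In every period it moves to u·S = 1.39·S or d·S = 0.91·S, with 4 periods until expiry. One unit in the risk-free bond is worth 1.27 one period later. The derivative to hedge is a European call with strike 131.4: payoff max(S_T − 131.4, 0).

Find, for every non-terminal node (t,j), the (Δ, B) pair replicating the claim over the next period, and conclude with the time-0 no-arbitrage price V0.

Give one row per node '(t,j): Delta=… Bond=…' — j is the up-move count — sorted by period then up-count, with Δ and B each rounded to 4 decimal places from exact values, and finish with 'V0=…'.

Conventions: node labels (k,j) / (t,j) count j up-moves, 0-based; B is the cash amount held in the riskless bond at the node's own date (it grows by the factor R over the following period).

(0,0): Delta=0.9792 Bond=-47.8444
(1,0): Delta=0.9119 Bond=-53.7829
(1,1): Delta=0.9939 Bond=-63.0888
(2,0): Delta=0.6646 Bond=-44.9570
(2,1): Delta=0.9659 Bond=-76.0868
(2,2): Delta=1.0000 Bond=-81.4682
(3,0): Delta=0.0000 Bond=0.0000
(3,1): Delta=0.8097 Bond=-76.1271
(3,2): Delta=1.0000 Bond=-103.4646
(3,3): Delta=1.0000 Bond=-103.4646
V0=63.7856

Arbitrage-free pricing uses the up-move probability p* = (R−d)/(u−d) = 0.7500, discounting each step at R = 1.27.
Expiry values: V(4,0)=0.0000, V(4,1)=0.0000, V(4,2)=50.9968, V(4,3)=147.2061, V(4,4)=294.1632
(3,0): S=85.9071. Δ = (V_up−V_dn)/(S_up−S_dn) = (0.0000−0.0000)/(119.4109−78.1755) = 0.0000. V = [p*·0.0000 + (1−p*)·0.0000]/1.27 = 0.0000. B = V − Δ·S = 0.0000.
(3,1): S=131.2207. Δ = (V_up−V_dn)/(S_up−S_dn) = (50.9968−0.0000)/(182.3968−119.4109) = 0.8097. V = [p*·50.9968 + (1−p*)·0.0000]/1.27 = 30.1162. B = V − Δ·S = -76.1271.
(3,2): S=200.4361. Δ = (V_up−V_dn)/(S_up−S_dn) = (147.2061−50.9968)/(278.6061−182.3968) = 1.0000. V = [p*·147.2061 + (1−p*)·50.9968]/1.27 = 96.9715. B = V − Δ·S = -103.4646.
(3,3): S=306.1606. Δ = (V_up−V_dn)/(S_up−S_dn) = (294.1632−147.2061)/(425.5632−278.6061) = 1.0000. V = [p*·294.1632 + (1−p*)·147.2061]/1.27 = 202.6960. B = V − Δ·S = -103.4646.
(2,0): S=94.4034. Δ = (V_up−V_dn)/(S_up−S_dn) = (30.1162−0.0000)/(131.2207−85.9071) = 0.6646. V = [p*·30.1162 + (1−p*)·0.0000]/1.27 = 17.7852. B = V − Δ·S = -44.9570.
(2,1): S=144.1986. Δ = (V_up−V_dn)/(S_up−S_dn) = (96.9715−30.1162)/(200.4361−131.2207) = 0.9659. V = [p*·96.9715 + (1−p*)·30.1162]/1.27 = 63.1950. B = V − Δ·S = -76.0868.
(2,2): S=220.2594. Δ = (V_up−V_dn)/(S_up−S_dn) = (202.6960−96.9715)/(306.1606−200.4361) = 1.0000. V = [p*·202.6960 + (1−p*)·96.9715]/1.27 = 138.7912. B = V − Δ·S = -81.4682.
(1,0): S=103.7400. Δ = (V_up−V_dn)/(S_up−S_dn) = (63.1950−17.7852)/(144.1986−94.4034) = 0.9119. V = [p*·63.1950 + (1−p*)·17.7852]/1.27 = 40.8209. B = V − Δ·S = -53.7829.
(1,1): S=158.4600. Δ = (V_up−V_dn)/(S_up−S_dn) = (138.7912−63.1950)/(220.2594−144.1986) = 0.9939. V = [p*·138.7912 + (1−p*)·63.1950]/1.27 = 94.4033. B = V − Δ·S = -63.0888.
(0,0): S=114.0000. Δ = (V_up−V_dn)/(S_up−S_dn) = (94.4033−40.8209)/(158.4600−103.7400) = 0.9792. V = [p*·94.4033 + (1−p*)·40.8209]/1.27 = 63.7856. B = V − Δ·S = -47.8444.
Check: Δ(0,0)·S0 + B(0,0) = 63.7856 = V0.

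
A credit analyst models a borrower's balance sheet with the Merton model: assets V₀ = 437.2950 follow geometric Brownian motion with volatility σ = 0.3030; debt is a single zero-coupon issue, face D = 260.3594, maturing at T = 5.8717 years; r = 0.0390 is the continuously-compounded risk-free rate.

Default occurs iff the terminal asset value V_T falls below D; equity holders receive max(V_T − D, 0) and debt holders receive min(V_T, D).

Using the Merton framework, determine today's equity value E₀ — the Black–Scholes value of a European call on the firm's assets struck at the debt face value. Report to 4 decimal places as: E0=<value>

With assets at 437.2950 and a single debt payment of 260.3594 at 5.8717 years:
d₁ = [ln(V₀/D) + (r + σ²/2)T] / (σ√T)
   = [ln(437.2950/260.3594) + (0.0390 + 0.5·0.3030²)·5.8717] / (0.3030·√5.8717)
   = [0.518545 + 0.498534] / 0.734217 = 1.385256
d₂ = d₁ − σ√T = 1.385256 − 0.734217 = 0.651039
N(d₁) = 0.917013,  N(d₂) = 0.742489,  e^(−rT) = 0.795331
E₀ = V₀·N(d₁) − D·e^(−rT)·N(d₂)
   = 437.2950·0.917013 − 260.3594·0.795331·0.742489 = 247.256397

E0=247.2564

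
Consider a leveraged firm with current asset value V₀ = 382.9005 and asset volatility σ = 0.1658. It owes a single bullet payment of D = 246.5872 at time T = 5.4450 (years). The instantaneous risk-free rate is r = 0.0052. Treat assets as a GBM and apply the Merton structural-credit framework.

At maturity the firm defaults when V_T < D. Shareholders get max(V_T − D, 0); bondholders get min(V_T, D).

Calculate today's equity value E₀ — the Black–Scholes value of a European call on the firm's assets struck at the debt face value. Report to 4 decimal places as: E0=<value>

E0=149.5502

Work the structural quantities from V₀ = 382.9005 against face 246.5872:
d₁ = [ln(V₀/D) + (r + σ²/2)T] / (σ√T)
   = [ln(382.9005/246.5872) + (0.0052 + 0.5·0.1658²)·5.4450] / (0.1658·√5.4450)
   = [0.440059 + 0.103155] / 0.386886 = 1.404066
d₂ = d₁ − σ√T = 1.404066 − 0.386886 = 1.017180
N(d₁) = 0.919850,  N(d₂) = 0.845466,  e^(−rT) = 0.972083
E₀ = V₀·N(d₁) − D·e^(−rT)·N(d₂)
   = 382.9005·0.919850 − 246.5872·0.972083·0.845466 = 149.550234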